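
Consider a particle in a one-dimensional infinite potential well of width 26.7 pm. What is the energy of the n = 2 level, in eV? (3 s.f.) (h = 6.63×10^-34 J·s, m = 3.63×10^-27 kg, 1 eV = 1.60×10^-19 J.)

E_2 = 0.531 eV

For an infinite well E_n = n²h²/(8mL²), so E_1 = h²/(8mL²) = (6.63×10^-34)²/(8·3.63×10^-27·(2.67×10^-11 m)²) = 2.123×10^-20 J.
Then E_2 = 2²·E_1 = 4·2.123×10^-20 J = 8.492×10^-20 J.
Converting, E_2 = 8.492×10^-20 J / (1.60×10^-19 J/eV) = 0.531 eV.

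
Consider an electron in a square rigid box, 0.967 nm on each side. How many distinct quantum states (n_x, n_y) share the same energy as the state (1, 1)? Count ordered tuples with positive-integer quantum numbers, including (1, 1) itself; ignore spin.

The level has n_x² + n_y² = 2. The ordered positive-integer solutions are (1, 1).
That gives 1 state.

degeneracy = 1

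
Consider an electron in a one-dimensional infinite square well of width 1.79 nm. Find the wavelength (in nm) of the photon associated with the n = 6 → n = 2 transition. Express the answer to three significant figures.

E_1 = h²/(8m_eL²) = 1.880×10^-20 J, so ΔE = (6² − 2²)E_1 = 6.016×10^-19 J.
λ = hc/ΔE = (6.626×10^-34·2.998×10^8)/6.016×10^-19 = 3.30×10^-7 m = 330 nm.

λ = 330 nm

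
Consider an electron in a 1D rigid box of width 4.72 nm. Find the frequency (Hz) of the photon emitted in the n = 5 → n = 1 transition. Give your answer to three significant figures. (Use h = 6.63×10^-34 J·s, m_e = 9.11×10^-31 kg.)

f = 9.80×10^13 Hz

E_1 = h²/(8m_eL²) = 2.707×10^-21 J and ΔE = (5² − 1²)E_1 = 6.497×10^-20 J.
f = ΔE/h = 6.497×10^-20/6.63×10^-34 = 9.80×10^13 Hz.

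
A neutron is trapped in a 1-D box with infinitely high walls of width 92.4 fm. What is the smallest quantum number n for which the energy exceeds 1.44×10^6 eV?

n = 8

E_1 = h²/(8m_nL²) = 3.838×10^-15 J = 2.396×10^4 eV.
Need n² > 1.44×10^6/2.396×10^4 = 60.10, i.e. n > 7.752.
The smallest integer satisfying this is n = 8.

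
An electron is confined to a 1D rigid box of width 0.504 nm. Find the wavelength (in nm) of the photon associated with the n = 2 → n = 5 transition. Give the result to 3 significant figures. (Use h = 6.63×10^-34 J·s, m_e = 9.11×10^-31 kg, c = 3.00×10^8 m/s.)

λ = 39.9 nm

E_1 = h²/(8m_eL²) = 2.374×10^-19 J, so ΔE = (5² − 2²)E_1 = 4.985×10^-18 J.
λ = hc/ΔE = (6.63×10^-34·3.00×10^8)/4.985×10^-18 = 3.99×10^-8 m = 39.9 nm.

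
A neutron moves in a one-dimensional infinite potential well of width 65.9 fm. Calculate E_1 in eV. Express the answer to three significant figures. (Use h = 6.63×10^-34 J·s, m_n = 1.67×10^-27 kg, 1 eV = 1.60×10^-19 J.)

E_1 = 4.74×10^4 eV

For an infinite well E_n = n²h²/(8m_nL²), so E_1 = h²/(8m_nL²) = (6.63×10^-34)²/(8·1.67×10^-27·(6.59×10^-14 m)²) = 7.576×10^-15 J.
Converting, E_1 = 7.576×10^-15 J / (1.60×10^-19 J/eV) = 4.74×10^4 eV.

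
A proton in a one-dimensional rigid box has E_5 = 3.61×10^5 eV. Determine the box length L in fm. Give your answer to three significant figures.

From E_n = n²h²/(8m_pL²), L = n·h/√(8m_pE_n).
E_5 = 3.61×10^5 eV = 5.783×10^-14 J, so L = 5·6.626×10^-34/√(8·1.673×10^-27·5.783×10^-14) = 1.19×10^-13 m = 119 fm.

L = 119 fm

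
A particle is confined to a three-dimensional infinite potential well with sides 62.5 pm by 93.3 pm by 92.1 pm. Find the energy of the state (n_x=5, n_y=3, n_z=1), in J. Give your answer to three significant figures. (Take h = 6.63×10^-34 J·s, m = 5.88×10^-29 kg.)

For a 3D rectangular well E = (h²/8m)·Σ n_i²/L_i² = (6.63×10^-34)²/(8·5.88×10^-29) · [5²/(62.5 pm)² + 3²/(93.3 pm)² + 1²/(92.1 pm)²].
Evaluating gives E = 7.06×10^-18 J.

E = 7.06×10^-18 J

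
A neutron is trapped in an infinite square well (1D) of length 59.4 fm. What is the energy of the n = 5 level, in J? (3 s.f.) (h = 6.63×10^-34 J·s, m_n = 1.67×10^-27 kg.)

E_5 = 2.33×10^-13 J

For an infinite well E_n = n²h²/(8m_nL²), so E_1 = h²/(8m_nL²) = (6.63×10^-34)²/(8·1.67×10^-27·(5.94×10^-14 m)²) = 9.325×10^-15 J.
Then E_5 = 5²·E_1 = 25·9.325×10^-15 J = 2.33×10^-13 J.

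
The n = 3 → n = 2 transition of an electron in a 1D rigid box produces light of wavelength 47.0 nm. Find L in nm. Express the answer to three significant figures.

L = 0.267 nm

The photon carries ΔE = hc/λ = 6.626×10^-34·2.998×10^8/4.70×10^-8 m = 4.227×10^-18 J.
Since ΔE = (3² − 2²)E_1, E_1 = 8.454×10^-19 J, and L = h/√(8m_eE_1) = 2.67×10^-10 m = 0.267 nm.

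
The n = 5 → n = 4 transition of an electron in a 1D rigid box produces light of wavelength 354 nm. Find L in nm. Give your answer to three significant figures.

L = 0.983 nm

The photon carries ΔE = hc/λ = 6.626×10^-34·2.998×10^8/3.54×10^-7 m = 5.612×10^-19 J.
Since ΔE = (5² − 4²)E_1, E_1 = 6.236×10^-20 J, and L = h/√(8m_eE_1) = 9.83×10^-10 m = 0.983 nm.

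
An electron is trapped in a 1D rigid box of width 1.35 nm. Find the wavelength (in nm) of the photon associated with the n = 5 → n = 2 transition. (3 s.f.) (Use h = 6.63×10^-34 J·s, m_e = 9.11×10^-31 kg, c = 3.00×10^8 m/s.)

λ = 286 nm

E_1 = h²/(8m_eL²) = 3.309×10^-20 J, so ΔE = (5² − 2²)E_1 = 6.949×10^-19 J.
λ = hc/ΔE = (6.63×10^-34·3.00×10^8)/6.949×10^-19 = 2.86×10^-7 m = 286 nm.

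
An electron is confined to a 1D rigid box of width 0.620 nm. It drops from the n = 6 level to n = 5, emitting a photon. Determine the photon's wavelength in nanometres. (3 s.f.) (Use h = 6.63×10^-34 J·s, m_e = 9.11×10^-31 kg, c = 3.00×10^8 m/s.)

E_1 = h²/(8m_eL²) = 1.569×10^-19 J, so ΔE = (6² − 5²)E_1 = 1.726×10^-18 J.
λ = hc/ΔE = (6.63×10^-34·3.00×10^8)/1.726×10^-18 = 1.15×10^-7 m = 115 nm.

λ = 115 nm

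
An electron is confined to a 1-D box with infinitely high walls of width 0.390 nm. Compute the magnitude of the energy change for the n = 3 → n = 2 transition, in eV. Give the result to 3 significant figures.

|ΔE| = 12.4 eV

E_1 = h²/(8m_eL²) = 3.961×10^-19 J.
|ΔE| = |3² − 2²|·E_1 = 5·3.961×10^-19 J = 1.980×10^-18 J = 12.4 eV.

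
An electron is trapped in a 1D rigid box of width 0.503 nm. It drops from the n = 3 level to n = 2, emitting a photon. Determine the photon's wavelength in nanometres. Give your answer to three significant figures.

λ = 167 nm

E_1 = h²/(8m_eL²) = 2.381×10^-19 J, so ΔE = (3² − 2²)E_1 = 1.190×10^-18 J.
λ = hc/ΔE = (6.626×10^-34·2.998×10^8)/1.190×10^-18 = 1.67×10^-7 m = 167 nm.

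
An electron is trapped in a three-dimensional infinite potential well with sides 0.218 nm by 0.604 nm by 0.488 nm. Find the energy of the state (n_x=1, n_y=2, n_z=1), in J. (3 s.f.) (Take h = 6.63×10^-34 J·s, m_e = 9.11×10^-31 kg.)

For a 3D rectangular well E = (h²/8m_e)·Σ n_i²/L_i² = (6.63×10^-34)²/(8·9.11×10^-31) · [1²/(0.218 nm)² + 2²/(0.604 nm)² + 1²/(0.488 nm)²].
Evaluating gives E = 2.18×10^-18 J.

E = 2.18×10^-18 J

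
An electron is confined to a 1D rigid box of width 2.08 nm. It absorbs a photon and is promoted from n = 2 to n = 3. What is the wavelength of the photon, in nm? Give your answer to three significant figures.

E_1 = h²/(8m_eL²) = 1.393×10^-20 J, so ΔE = (3² − 2²)E_1 = 6.965×10^-20 J.
λ = hc/ΔE = (6.626×10^-34·2.998×10^8)/6.965×10^-20 = 2.85×10^-6 m = 2.85×10^3 nm.

λ = 2.85×10^3 nm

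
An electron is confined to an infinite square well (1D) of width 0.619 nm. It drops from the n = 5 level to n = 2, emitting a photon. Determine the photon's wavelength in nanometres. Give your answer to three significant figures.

λ = 60.2 nm

E_1 = h²/(8m_eL²) = 1.572×10^-19 J, so ΔE = (5² − 2²)E_1 = 3.301×10^-18 J.
λ = hc/ΔE = (6.626×10^-34·2.998×10^8)/3.301×10^-18 = 6.02×10^-8 m = 60.2 nm.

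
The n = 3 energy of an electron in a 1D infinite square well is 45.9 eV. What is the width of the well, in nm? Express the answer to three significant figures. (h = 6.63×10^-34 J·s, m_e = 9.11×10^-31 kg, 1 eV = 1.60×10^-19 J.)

From E_n = n²h²/(8m_eL²), L = n·h/√(8m_eE_n).
E_3 = 45.9 eV = 7.344×10^-18 J, so L = 3·6.63×10^-34/√(8·9.11×10^-31·7.344×10^-18) = 2.72×10^-10 m = 0.272 nm.

L = 0.272 nm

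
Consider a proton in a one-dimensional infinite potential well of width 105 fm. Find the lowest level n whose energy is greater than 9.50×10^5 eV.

E_1 = h²/(8m_pL²) = 2.975×10^-15 J = 1.857×10^4 eV.
Need n² > 9.50×10^5/1.857×10^4 = 51.16, i.e. n > 7.153.
The smallest integer satisfying this is n = 8.

n = 8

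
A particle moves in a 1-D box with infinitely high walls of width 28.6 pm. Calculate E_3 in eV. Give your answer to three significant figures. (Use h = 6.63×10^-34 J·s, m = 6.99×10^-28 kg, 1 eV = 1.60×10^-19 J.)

E_3 = 5.41 eV

For an infinite well E_n = n²h²/(8mL²), so E_1 = h²/(8mL²) = (6.63×10^-34)²/(8·6.99×10^-28·(2.86×10^-11 m)²) = 9.610×10^-20 J.
Then E_3 = 3²·E_1 = 9·9.610×10^-20 J = 8.649×10^-19 J.
Converting, E_3 = 8.649×10^-19 J / (1.60×10^-19 J/eV) = 5.41 eV.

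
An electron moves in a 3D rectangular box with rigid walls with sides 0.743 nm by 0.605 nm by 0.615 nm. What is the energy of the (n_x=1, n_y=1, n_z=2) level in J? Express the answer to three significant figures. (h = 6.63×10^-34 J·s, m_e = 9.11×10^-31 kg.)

E = 9.12×10^-19 J

For a 3D rectangular well E = (h²/8m_e)·Σ n_i²/L_i² = (6.63×10^-34)²/(8·9.11×10^-31) · [1²/(0.743 nm)² + 1²/(0.605 nm)² + 2²/(0.615 nm)²].
Evaluating gives E = 9.12×10^-19 J.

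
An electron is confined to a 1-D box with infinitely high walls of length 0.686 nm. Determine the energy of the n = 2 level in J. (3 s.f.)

E_2 = 5.12×10^-19 J

For an infinite well E_n = n²h²/(8m_eL²), so E_1 = h²/(8m_eL²) = (6.626×10^-34)²/(8·9.109×10^-31·(6.86×10^-10 m)²) = 1.280×10^-19 J.
Then E_2 = 2²·E_1 = 4·1.280×10^-19 J = 5.12×10^-19 J.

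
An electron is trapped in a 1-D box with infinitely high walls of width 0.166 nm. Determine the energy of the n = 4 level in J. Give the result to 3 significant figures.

E_4 = 3.50×10^-17 J

For an infinite well E_n = n²h²/(8m_eL²), so E_1 = h²/(8m_eL²) = (6.626×10^-34)²/(8·9.109×10^-31·(1.66×10^-10 m)²) = 2.186×10^-18 J.
Then E_4 = 4²·E_1 = 16·2.186×10^-18 J = 3.50×10^-17 J.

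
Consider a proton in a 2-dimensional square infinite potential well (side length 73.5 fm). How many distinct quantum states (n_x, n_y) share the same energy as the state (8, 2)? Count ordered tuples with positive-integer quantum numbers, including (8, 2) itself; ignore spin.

degeneracy = 2

The level has n_x² + n_y² = 68. The ordered positive-integer solutions are (2, 8), (8, 2).
That gives 2 states.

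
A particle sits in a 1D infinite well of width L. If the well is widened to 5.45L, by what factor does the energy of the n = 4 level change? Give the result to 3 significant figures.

E_n ∝ 1/L², so the energy scales by 1/5.45² = 0.0337.

0.0337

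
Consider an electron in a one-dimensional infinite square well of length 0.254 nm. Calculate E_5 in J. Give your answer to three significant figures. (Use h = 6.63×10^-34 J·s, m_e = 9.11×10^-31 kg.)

For an infinite well E_n = n²h²/(8m_eL²), so E_1 = h²/(8m_eL²) = (6.63×10^-34)²/(8·9.11×10^-31·(2.54×10^-10 m)²) = 9.349×10^-19 J.
Then E_5 = 5²·E_1 = 25·9.349×10^-19 J = 2.34×10^-17 J.

E_5 = 2.34×10^-17 J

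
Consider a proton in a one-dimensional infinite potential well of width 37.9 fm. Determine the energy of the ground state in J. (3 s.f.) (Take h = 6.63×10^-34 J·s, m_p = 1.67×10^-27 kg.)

E_1 = 2.29×10^-14 J

For an infinite well E_n = n²h²/(8m_pL²), so E_1 = h²/(8m_pL²) = (6.63×10^-34)²/(8·1.67×10^-27·(3.79×10^-14 m)²) = 2.291×10^-14 J.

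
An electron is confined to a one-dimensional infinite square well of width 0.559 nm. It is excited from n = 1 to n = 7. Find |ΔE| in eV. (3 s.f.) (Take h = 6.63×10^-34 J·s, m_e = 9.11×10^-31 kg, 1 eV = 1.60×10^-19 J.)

|ΔE| = 57.9 eV

E_1 = h²/(8m_eL²) = 1.930×10^-19 J.
|ΔE| = |1² − 7²|·E_1 = 48·1.930×10^-19 J = 9.264×10^-18 J = 57.9 eV.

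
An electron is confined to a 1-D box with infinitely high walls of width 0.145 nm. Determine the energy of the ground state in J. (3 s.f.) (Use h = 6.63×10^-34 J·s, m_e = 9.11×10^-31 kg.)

E_1 = 2.87×10^-18 J

For an infinite well E_n = n²h²/(8m_eL²), so E_1 = h²/(8m_eL²) = (6.63×10^-34)²/(8·9.11×10^-31·(1.45×10^-10 m)²) = 2.869×10^-18 J.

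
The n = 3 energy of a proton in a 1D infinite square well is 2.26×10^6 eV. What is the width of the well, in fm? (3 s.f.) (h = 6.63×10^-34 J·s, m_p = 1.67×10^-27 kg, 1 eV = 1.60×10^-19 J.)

From E_n = n²h²/(8m_pL²), L = n·h/√(8m_pE_n).
E_3 = 2.26×10^6 eV = 3.616×10^-13 J, so L = 3·6.63×10^-34/√(8·1.67×10^-27·3.616×10^-13) = 2.86×10^-14 m = 28.6 fm.

L = 28.6 fm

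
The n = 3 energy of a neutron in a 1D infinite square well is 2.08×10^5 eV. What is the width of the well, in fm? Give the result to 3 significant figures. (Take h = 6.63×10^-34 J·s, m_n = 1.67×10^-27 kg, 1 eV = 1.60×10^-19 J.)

L = 94.3 fm

From E_n = n²h²/(8m_nL²), L = n·h/√(8m_nE_n).
E_3 = 2.08×10^5 eV = 3.328×10^-14 J, so L = 3·6.63×10^-34/√(8·1.67×10^-27·3.328×10^-14) = 9.43×10^-14 m = 94.3 fm.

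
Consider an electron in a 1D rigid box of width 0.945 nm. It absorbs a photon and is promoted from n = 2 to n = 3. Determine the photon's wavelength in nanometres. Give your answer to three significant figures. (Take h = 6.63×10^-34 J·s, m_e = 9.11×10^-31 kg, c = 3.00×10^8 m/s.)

E_1 = h²/(8m_eL²) = 6.754×10^-20 J, so ΔE = (3² − 2²)E_1 = 3.377×10^-19 J.
λ = hc/ΔE = (6.63×10^-34·3.00×10^8)/3.377×10^-19 = 5.89×10^-7 m = 589 nm.

λ = 589 nm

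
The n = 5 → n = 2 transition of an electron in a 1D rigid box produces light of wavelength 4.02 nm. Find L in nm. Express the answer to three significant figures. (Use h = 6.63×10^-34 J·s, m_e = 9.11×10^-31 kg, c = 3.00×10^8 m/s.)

The photon carries ΔE = hc/λ = 6.63×10^-34·3.00×10^8/4.02×10^-9 m = 4.948×10^-17 J.
Since ΔE = (5² − 2²)E_1, E_1 = 2.356×10^-18 J, and L = h/√(8m_eE_1) = 1.60×10^-10 m = 0.160 nm.

L = 0.160 nm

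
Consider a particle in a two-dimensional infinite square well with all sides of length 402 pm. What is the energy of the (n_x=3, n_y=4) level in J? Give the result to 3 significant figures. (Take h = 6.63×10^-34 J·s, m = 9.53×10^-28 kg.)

For a 2D rectangular well E = (h²/8m)·Σ n_i²/L_i² = (6.63×10^-34)²/(8·9.53×10^-28) · [3²/(402 pm)² + 4²/(402 pm)²].
Evaluating gives E = 8.92×10^-21 J.

E = 8.92×10^-21 J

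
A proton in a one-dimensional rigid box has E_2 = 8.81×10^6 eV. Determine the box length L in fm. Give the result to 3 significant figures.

L = 9.64 fm

From E_n = n²h²/(8m_pL²), L = n·h/√(8m_pE_n).
E_2 = 8.81×10^6 eV = 1.411×10^-12 J, so L = 2·6.626×10^-34/√(8·1.673×10^-27·1.411×10^-12) = 9.64×10^-15 m = 9.64 fm.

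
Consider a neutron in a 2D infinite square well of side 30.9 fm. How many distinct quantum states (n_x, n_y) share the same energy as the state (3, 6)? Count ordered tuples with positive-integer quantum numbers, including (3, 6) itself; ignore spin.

degeneracy = 2

The level has n_x² + n_y² = 45. The ordered positive-integer solutions are (3, 6), (6, 3).
That gives 2 states.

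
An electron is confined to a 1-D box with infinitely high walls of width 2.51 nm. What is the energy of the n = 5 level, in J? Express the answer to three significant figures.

For an infinite well E_n = n²h²/(8m_eL²), so E_1 = h²/(8m_eL²) = (6.626×10^-34)²/(8·9.109×10^-31·(2.51×10^-9 m)²) = 9.563×10^-21 J.
Then E_5 = 5²·E_1 = 25·9.563×10^-21 J = 2.39×10^-19 J.

E_5 = 2.39×10^-19 J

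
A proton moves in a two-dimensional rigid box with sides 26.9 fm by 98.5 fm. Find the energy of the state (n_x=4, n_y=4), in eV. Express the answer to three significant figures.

For a 2D rectangular well E = (h²/8m_p)·Σ n_i²/L_i² = (6.626×10^-34)²/(8·1.673×10^-27) · [4²/(26.9 fm)² + 4²/(98.5 fm)²].
Evaluating gives E = 7.794×10^-13 J = 4.87×10^6 eV.

E = 4.87×10^6 eV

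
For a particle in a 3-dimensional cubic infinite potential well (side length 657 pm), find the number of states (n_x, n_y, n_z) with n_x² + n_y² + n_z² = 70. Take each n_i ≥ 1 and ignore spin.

The level has n_x² + n_y² + n_z² = 70. The ordered positive-integer solutions are (3, 5, 6), (3, 6, 5), (5, 3, 6), (5, 6, 3), (6, 3, 5), (6, 5, 3).
That gives 6 states.

degeneracy = 6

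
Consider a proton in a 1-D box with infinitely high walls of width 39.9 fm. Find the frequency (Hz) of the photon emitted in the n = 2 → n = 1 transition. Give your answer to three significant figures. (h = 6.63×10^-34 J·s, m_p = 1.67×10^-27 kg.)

f = 9.35×10^19 Hz

E_1 = h²/(8m_pL²) = 2.067×10^-14 J and ΔE = (2² − 1²)E_1 = 6.201×10^-14 J.
f = ΔE/h = 6.201×10^-14/6.63×10^-34 = 9.35×10^19 Hz.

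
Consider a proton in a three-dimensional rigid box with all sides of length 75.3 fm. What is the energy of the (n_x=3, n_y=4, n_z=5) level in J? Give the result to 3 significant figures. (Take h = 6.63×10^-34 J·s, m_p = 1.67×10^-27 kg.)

For a 3D rectangular well E = (h²/8m_p)·Σ n_i²/L_i² = (6.63×10^-34)²/(8·1.67×10^-27) · [3²/(75.3 fm)² + 4²/(75.3 fm)² + 5²/(75.3 fm)²].
Evaluating gives E = 2.90×10^-13 J.

E = 2.90×10^-13 J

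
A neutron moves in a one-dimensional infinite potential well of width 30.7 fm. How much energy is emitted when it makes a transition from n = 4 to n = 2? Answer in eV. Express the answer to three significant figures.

|ΔE| = 2.60×10^6 eV

E_1 = h²/(8m_nL²) = 3.476×10^-14 J.
|ΔE| = |4² − 2²|·E_1 = 12·3.476×10^-14 J = 4.171×10^-13 J = 2.60×10^6 eV.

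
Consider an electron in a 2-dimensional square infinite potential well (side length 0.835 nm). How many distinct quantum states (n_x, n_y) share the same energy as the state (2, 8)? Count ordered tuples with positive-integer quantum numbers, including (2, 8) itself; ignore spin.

degeneracy = 2

The level has n_x² + n_y² = 68. The ordered positive-integer solutions are (2, 8), (8, 2).
That gives 2 states.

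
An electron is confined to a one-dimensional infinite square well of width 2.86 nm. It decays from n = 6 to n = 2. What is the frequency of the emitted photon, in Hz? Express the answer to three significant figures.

E_1 = h²/(8m_eL²) = 7.366×10^-21 J and ΔE = (6² − 2²)E_1 = 2.357×10^-19 J.
f = ΔE/h = 2.357×10^-19/6.626×10^-34 = 3.56×10^14 Hz.

f = 3.56×10^14 Hz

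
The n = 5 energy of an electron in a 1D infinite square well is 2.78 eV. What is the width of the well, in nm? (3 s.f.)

From E_n = n²h²/(8m_eL²), L = n·h/√(8m_eE_n).
E_5 = 2.78 eV = 4.454×10^-19 J, so L = 5·6.626×10^-34/√(8·9.109×10^-31·4.454×10^-19) = 1.84×10^-9 m = 1.84 nm.

L = 1.84 nm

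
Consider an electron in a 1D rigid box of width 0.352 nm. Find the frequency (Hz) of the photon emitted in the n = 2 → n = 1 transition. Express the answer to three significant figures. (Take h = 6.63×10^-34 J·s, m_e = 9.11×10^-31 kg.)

E_1 = h²/(8m_eL²) = 4.868×10^-19 J and ΔE = (2² − 1²)E_1 = 1.460×10^-18 J.
f = ΔE/h = 1.460×10^-18/6.63×10^-34 = 2.20×10^15 Hz.

f = 2.20×10^15 Hz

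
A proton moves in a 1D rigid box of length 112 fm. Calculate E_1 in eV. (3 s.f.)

For an infinite well E_n = n²h²/(8m_pL²), so E_1 = h²/(8m_pL²) = (6.626×10^-34)²/(8·1.673×10^-27·(1.12×10^-13 m)²) = 2.615×10^-15 J.
Converting, E_1 = 2.615×10^-15 J / (1.602×10^-19 J/eV) = 1.63×10^4 eV.

E_1 = 1.63×10^4 eV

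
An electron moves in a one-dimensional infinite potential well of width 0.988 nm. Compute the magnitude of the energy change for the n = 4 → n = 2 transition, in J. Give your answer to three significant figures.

E_1 = h²/(8m_eL²) = 6.172×10^-20 J.
|ΔE| = |4² − 2²|·E_1 = 12·6.172×10^-20 J = 7.41×10^-19 J.

|ΔE| = 7.41×10^-19 J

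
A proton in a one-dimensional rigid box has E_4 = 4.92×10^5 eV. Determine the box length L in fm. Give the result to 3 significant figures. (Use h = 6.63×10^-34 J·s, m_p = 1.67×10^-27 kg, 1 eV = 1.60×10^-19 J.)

From E_n = n²h²/(8m_pL²), L = n·h/√(8m_pE_n).
E_4 = 4.92×10^5 eV = 7.872×10^-14 J, so L = 4·6.63×10^-34/√(8·1.67×10^-27·7.872×10^-14) = 8.18×10^-14 m = 81.8 fm.

L = 81.8 fm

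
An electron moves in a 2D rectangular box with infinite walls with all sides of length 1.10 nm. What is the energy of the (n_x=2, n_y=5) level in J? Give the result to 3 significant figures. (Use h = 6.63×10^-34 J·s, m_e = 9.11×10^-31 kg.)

E = 1.45×10^-18 J

For a 2D rectangular well E = (h²/8m_e)·Σ n_i²/L_i² = (6.63×10^-34)²/(8·9.11×10^-31) · [2²/(1.10 nm)² + 5²/(1.10 nm)²].
Evaluating gives E = 1.45×10^-18 J.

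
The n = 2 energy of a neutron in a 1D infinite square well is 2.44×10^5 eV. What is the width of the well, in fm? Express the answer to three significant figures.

L = 57.9 fm

From E_n = n²h²/(8m_nL²), L = n·h/√(8m_nE_n).
E_2 = 2.44×10^5 eV = 3.909×10^-14 J, so L = 2·6.626×10^-34/√(8·1.675×10^-27·3.909×10^-14) = 5.79×10^-14 m = 57.9 fm.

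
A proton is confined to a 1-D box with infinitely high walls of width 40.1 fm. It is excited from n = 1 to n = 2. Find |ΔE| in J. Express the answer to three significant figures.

E_1 = h²/(8m_pL²) = 2.040×10^-14 J.
|ΔE| = |1² − 2²|·E_1 = 3·2.040×10^-14 J = 6.12×10^-14 J.

|ΔE| = 6.12×10^-14 J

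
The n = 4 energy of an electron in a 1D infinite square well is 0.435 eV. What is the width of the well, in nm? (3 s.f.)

From E_n = n²h²/(8m_eL²), L = n·h/√(8m_eE_n).
E_4 = 0.435 eV = 6.969×10^-20 J, so L = 4·6.626×10^-34/√(8·9.109×10^-31·6.969×10^-20) = 3.72×10^-9 m = 3.72 nm.

L = 3.72 nm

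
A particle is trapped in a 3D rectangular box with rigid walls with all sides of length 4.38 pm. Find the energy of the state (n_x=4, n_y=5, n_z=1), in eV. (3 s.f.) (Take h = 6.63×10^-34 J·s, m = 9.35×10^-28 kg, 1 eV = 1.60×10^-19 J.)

E = 804 eV

For a 3D rectangular well E = (h²/8m)·Σ n_i²/L_i² = (6.63×10^-34)²/(8·9.35×10^-28) · [4²/(4.38 pm)² + 5²/(4.38 pm)² + 1²/(4.38 pm)²].
Evaluating gives E = 1.287×10^-16 J = 804 eV.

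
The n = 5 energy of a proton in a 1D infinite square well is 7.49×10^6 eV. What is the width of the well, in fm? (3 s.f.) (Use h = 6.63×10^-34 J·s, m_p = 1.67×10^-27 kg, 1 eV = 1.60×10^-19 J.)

From E_n = n²h²/(8m_pL²), L = n·h/√(8m_pE_n).
E_5 = 7.49×10^6 eV = 1.198×10^-12 J, so L = 5·6.63×10^-34/√(8·1.67×10^-27·1.198×10^-12) = 2.62×10^-14 m = 26.2 fm.

L = 26.2 fm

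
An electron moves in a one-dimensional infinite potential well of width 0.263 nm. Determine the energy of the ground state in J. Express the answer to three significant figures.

E_1 = 8.71×10^-19 J

For an infinite well E_n = n²h²/(8m_eL²), so E_1 = h²/(8m_eL²) = (6.626×10^-34)²/(8·9.109×10^-31·(2.63×10^-10 m)²) = 8.710×10^-19 J.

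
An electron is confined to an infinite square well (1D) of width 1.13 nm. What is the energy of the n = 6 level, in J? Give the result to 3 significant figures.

E_6 = 1.70×10^-18 J

For an infinite well E_n = n²h²/(8m_eL²), so E_1 = h²/(8m_eL²) = (6.626×10^-34)²/(8·9.109×10^-31·(1.13×10^-9 m)²) = 4.718×10^-20 J.
Then E_6 = 6²·E_1 = 36·4.718×10^-20 J = 1.70×10^-18 J.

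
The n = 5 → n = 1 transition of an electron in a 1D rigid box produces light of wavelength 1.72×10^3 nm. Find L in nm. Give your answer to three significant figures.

L = 3.54 nm

The photon carries ΔE = hc/λ = 6.626×10^-34·2.998×10^8/1.72×10^-6 m = 1.155×10^-19 J.
Since ΔE = (5² − 1²)E_1, E_1 = 4.813×10^-21 J, and L = h/√(8m_eE_1) = 3.54×10^-9 m = 3.54 nm.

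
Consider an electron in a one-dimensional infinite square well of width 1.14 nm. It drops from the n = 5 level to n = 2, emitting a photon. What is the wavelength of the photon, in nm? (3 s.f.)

λ = 204 nm

E_1 = h²/(8m_eL²) = 4.636×10^-20 J, so ΔE = (5² − 2²)E_1 = 9.736×10^-19 J.
λ = hc/ΔE = (6.626×10^-34·2.998×10^8)/9.736×10^-19 = 2.04×10^-7 m = 204 nm.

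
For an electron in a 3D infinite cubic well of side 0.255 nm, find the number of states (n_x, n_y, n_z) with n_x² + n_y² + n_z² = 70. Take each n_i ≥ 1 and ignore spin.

degeneracy = 6

The level has n_x² + n_y² + n_z² = 70. The ordered positive-integer solutions are (3, 5, 6), (3, 6, 5), (5, 3, 6), (5, 6, 3), (6, 3, 5), (6, 5, 3).
That gives 6 states.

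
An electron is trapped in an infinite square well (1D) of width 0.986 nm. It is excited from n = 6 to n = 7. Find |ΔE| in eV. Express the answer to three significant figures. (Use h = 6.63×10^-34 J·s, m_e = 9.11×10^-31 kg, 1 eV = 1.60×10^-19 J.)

|ΔE| = 5.04 eV

E_1 = h²/(8m_eL²) = 6.204×10^-20 J.
|ΔE| = |6² − 7²|·E_1 = 13·6.204×10^-20 J = 8.065×10^-19 J = 5.04 eV.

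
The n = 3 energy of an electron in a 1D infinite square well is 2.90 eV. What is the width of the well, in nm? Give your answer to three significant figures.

From E_n = n²h²/(8m_eL²), L = n·h/√(8m_eE_n).
E_3 = 2.90 eV = 4.646×10^-19 J, so L = 3·6.626×10^-34/√(8·9.109×10^-31·4.646×10^-19) = 1.08×10^-9 m = 1.08 nm.

L = 1.08 nm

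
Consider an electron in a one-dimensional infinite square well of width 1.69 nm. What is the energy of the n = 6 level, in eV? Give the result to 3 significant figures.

E_6 = 4.74 eV

For an infinite well E_n = n²h²/(8m_eL²), so E_1 = h²/(8m_eL²) = (6.626×10^-34)²/(8·9.109×10^-31·(1.69×10^-9 m)²) = 2.109×10^-20 J.
Then E_6 = 6²·E_1 = 36·2.109×10^-20 J = 7.592×10^-19 J.
Converting, E_6 = 7.592×10^-19 J / (1.602×10^-19 J/eV) = 4.74 eV.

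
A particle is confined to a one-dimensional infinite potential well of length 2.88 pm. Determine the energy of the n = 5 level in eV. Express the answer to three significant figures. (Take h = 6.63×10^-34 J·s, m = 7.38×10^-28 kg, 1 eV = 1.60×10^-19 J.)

For an infinite well E_n = n²h²/(8mL²), so E_1 = h²/(8mL²) = (6.63×10^-34)²/(8·7.38×10^-28·(2.88×10^-12 m)²) = 8.976×10^-18 J.
Then E_5 = 5²·E_1 = 25·8.976×10^-18 J = 2.244×10^-16 J.
Converting, E_5 = 2.244×10^-16 J / (1.60×10^-19 J/eV) = 1.40×10^3 eV.

E_5 = 1.40×10^3 eV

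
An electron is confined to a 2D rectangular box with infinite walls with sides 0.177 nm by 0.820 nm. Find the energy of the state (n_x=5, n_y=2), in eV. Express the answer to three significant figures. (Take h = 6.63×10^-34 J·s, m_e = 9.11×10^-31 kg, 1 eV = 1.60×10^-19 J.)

E = 303 eV

For a 2D rectangular well E = (h²/8m_e)·Σ n_i²/L_i² = (6.63×10^-34)²/(8·9.11×10^-31) · [5²/(0.177 nm)² + 2²/(0.820 nm)²].
Evaluating gives E = 4.849×10^-17 J = 303 eV.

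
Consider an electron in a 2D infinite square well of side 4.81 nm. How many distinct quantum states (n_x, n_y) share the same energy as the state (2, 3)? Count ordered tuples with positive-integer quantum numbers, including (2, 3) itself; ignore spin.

degeneracy = 2

The level has n_x² + n_y² = 13. The ordered positive-integer solutions are (2, 3), (3, 2).
That gives 2 states.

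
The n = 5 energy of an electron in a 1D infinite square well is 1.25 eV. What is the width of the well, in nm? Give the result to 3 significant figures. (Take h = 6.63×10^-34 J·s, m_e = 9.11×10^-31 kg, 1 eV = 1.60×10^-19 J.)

From E_n = n²h²/(8m_eL²), L = n·h/√(8m_eE_n).
E_5 = 1.25 eV = 2.000×10^-19 J, so L = 5·6.63×10^-34/√(8·9.11×10^-31·2.000×10^-19) = 2.75×10^-9 m = 2.75 nm.

L = 2.75 nm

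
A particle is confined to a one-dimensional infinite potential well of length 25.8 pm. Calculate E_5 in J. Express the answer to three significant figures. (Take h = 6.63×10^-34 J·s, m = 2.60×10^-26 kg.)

For an infinite well E_n = n²h²/(8mL²), so E_1 = h²/(8mL²) = (6.63×10^-34)²/(8·2.60×10^-26·(2.58×10^-11 m)²) = 3.175×10^-21 J.
Then E_5 = 5²·E_1 = 25·3.175×10^-21 J = 7.94×10^-20 J.

E_5 = 7.94×10^-20 J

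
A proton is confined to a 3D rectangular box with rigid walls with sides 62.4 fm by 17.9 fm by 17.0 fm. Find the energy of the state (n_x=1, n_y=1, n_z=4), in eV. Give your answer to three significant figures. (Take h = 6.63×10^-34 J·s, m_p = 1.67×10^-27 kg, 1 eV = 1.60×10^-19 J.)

E = 1.21×10^7 eV

For a 3D rectangular well E = (h²/8m_p)·Σ n_i²/L_i² = (6.63×10^-34)²/(8·1.67×10^-27) · [1²/(62.4 fm)² + 1²/(17.9 fm)² + 4²/(17.0 fm)²].
Evaluating gives E = 1.933×10^-12 J = 1.21×10^7 eV.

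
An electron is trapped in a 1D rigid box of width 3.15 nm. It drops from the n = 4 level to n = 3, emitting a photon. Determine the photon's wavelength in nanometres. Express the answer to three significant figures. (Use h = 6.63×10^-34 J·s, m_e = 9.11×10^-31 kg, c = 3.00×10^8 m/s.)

E_1 = h²/(8m_eL²) = 6.079×10^-21 J, so ΔE = (4² − 3²)E_1 = 4.255×10^-20 J.
λ = hc/ΔE = (6.63×10^-34·3.00×10^8)/4.255×10^-20 = 4.67×10^-6 m = 4.67×10^3 nm.

λ = 4.67×10^3 nm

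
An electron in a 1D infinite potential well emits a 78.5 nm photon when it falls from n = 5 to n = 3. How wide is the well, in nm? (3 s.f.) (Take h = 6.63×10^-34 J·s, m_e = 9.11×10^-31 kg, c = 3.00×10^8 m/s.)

L = 0.617 nm

The photon carries ΔE = hc/λ = 6.63×10^-34·3.00×10^8/7.85×10^-8 m = 2.534×10^-18 J.
Since ΔE = (5² − 3²)E_1, E_1 = 1.584×10^-19 J, and L = h/√(8m_eE_1) = 6.17×10^-10 m = 0.617 nm.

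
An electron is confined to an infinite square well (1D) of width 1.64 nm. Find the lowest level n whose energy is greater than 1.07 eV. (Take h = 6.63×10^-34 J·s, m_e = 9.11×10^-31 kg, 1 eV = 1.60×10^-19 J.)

E_1 = h²/(8m_eL²) = 2.242×10^-20 J = 0.1401 eV.
Need n² > 1.07/0.1401 = 7.637, i.e. n > 2.764.
The smallest integer satisfying this is n = 3.

n = 3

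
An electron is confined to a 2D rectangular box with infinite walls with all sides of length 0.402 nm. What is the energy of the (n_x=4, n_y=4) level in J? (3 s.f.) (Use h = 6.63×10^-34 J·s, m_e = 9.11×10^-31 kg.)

For a 2D rectangular well E = (h²/8m_e)·Σ n_i²/L_i² = (6.63×10^-34)²/(8·9.11×10^-31) · [4²/(0.402 nm)² + 4²/(0.402 nm)²].
Evaluating gives E = 1.19×10^-17 J.

E = 1.19×10^-17 J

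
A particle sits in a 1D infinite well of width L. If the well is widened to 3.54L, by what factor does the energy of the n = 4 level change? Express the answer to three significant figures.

0.0798

E_n ∝ 1/L², so the energy scales by 1/3.54² = 0.0798.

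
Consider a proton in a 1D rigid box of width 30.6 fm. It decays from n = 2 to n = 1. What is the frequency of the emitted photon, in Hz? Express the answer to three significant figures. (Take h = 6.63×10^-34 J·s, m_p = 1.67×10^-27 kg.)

f = 1.59×10^20 Hz

E_1 = h²/(8m_pL²) = 3.514×10^-14 J and ΔE = (2² − 1²)E_1 = 1.054×10^-13 J.
f = ΔE/h = 1.054×10^-13/6.63×10^-34 = 1.59×10^20 Hz.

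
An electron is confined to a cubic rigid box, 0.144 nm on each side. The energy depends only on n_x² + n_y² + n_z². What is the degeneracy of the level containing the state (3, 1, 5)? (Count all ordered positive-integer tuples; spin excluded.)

The level has n_x² + n_y² + n_z² = 35. The ordered positive-integer solutions are (1, 3, 5), (1, 5, 3), (3, 1, 5), (3, 5, 1), (5, 1, 3), (5, 3, 1).
That gives 6 states.

degeneracy = 6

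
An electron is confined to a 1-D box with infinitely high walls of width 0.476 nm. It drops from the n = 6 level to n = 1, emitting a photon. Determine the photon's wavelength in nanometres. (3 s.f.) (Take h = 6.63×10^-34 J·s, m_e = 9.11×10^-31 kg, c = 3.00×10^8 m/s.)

E_1 = h²/(8m_eL²) = 2.662×10^-19 J, so ΔE = (6² − 1²)E_1 = 9.317×10^-18 J.
λ = hc/ΔE = (6.63×10^-34·3.00×10^8)/9.317×10^-18 = 2.13×10^-8 m = 21.3 nm.

λ = 21.3 nm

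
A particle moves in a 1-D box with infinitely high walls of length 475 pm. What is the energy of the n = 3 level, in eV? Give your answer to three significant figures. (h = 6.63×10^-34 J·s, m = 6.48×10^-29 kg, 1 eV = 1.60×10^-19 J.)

E_3 = 0.211 eV

For an infinite well E_n = n²h²/(8mL²), so E_1 = h²/(8mL²) = (6.63×10^-34)²/(8·6.48×10^-29·(4.75×10^-10 m)²) = 3.758×10^-21 J.
Then E_3 = 3²·E_1 = 9·3.758×10^-21 J = 3.382×10^-20 J.
Converting, E_3 = 3.382×10^-20 J / (1.60×10^-19 J/eV) = 0.211 eV.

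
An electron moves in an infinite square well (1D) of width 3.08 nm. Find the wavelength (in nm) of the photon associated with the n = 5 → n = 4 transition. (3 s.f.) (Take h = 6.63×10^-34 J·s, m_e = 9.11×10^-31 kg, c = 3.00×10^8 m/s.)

E_1 = h²/(8m_eL²) = 6.358×10^-21 J, so ΔE = (5² − 4²)E_1 = 5.722×10^-20 J.
λ = hc/ΔE = (6.63×10^-34·3.00×10^8)/5.722×10^-20 = 3.48×10^-6 m = 3.48×10^3 nm.

λ = 3.48×10^3 nm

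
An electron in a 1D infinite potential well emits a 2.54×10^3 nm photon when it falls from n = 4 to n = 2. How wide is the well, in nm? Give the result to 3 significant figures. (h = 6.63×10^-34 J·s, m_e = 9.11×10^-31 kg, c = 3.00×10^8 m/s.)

The photon carries ΔE = hc/λ = 6.63×10^-34·3.00×10^8/2.54×10^-6 m = 7.831×10^-20 J.
Since ΔE = (4² − 2²)E_1, E_1 = 6.526×10^-21 J, and L = h/√(8m_eE_1) = 3.04×10^-9 m = 3.04 nm.

L = 3.04 nm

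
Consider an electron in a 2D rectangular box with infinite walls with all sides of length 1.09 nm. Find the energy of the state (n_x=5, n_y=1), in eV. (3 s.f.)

E = 8.23 eV

For a 2D rectangular well E = (h²/8m_e)·Σ n_i²/L_i² = (6.626×10^-34)²/(8·9.109×10^-31) · [5²/(1.09 nm)² + 1²/(1.09 nm)²].
Evaluating gives E = 1.318×10^-18 J = 8.23 eV.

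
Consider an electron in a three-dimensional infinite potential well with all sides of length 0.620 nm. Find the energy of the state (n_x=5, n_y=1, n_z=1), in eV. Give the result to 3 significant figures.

E = 26.4 eV

For a 3D rectangular well E = (h²/8m_e)·Σ n_i²/L_i² = (6.626×10^-34)²/(8·9.109×10^-31) · [5²/(0.620 nm)² + 1²/(0.620 nm)² + 1²/(0.620 nm)²].
Evaluating gives E = 4.232×10^-18 J = 26.4 eV.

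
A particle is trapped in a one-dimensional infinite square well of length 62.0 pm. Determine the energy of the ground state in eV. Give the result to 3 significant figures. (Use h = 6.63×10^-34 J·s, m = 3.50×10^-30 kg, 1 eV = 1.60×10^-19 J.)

E_1 = 25.5 eV

For an infinite well E_n = n²h²/(8mL²), so E_1 = h²/(8mL²) = (6.63×10^-34)²/(8·3.50×10^-30·(6.20×10^-11 m)²) = 4.084×10^-18 J.
Converting, E_1 = 4.084×10^-18 J / (1.60×10^-19 J/eV) = 25.5 eV.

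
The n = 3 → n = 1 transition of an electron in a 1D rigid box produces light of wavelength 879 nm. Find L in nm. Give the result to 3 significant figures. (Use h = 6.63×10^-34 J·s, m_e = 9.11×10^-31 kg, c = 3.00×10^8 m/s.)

L = 1.46 nm

The photon carries ΔE = hc/λ = 6.63×10^-34·3.00×10^8/8.79×10^-7 m = 2.263×10^-19 J.
Since ΔE = (3² − 1²)E_1, E_1 = 2.829×10^-20 J, and L = h/√(8m_eE_1) = 1.46×10^-9 m = 1.46 nm.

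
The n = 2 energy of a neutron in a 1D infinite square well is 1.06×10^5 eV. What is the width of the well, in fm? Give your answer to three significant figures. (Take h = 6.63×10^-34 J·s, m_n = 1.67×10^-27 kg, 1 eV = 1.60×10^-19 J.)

L = 88.1 fm

From E_n = n²h²/(8m_nL²), L = n·h/√(8m_nE_n).
E_2 = 1.06×10^5 eV = 1.696×10^-14 J, so L = 2·6.63×10^-34/√(8·1.67×10^-27·1.696×10^-14) = 8.81×10^-14 m = 88.1 fm.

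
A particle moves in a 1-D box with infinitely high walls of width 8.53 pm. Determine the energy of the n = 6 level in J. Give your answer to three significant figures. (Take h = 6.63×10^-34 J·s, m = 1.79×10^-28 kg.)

For an infinite well E_n = n²h²/(8mL²), so E_1 = h²/(8mL²) = (6.63×10^-34)²/(8·1.79×10^-28·(8.53×10^-12 m)²) = 4.219×10^-18 J.
Then E_6 = 6²·E_1 = 36·4.219×10^-18 J = 1.52×10^-16 J.

E_6 = 1.52×10^-16 J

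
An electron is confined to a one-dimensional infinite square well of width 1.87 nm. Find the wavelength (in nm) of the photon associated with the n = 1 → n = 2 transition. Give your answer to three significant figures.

λ = 3.84×10^3 nm

E_1 = h²/(8m_eL²) = 1.723×10^-20 J, so ΔE = (2² − 1²)E_1 = 5.169×10^-20 J.
λ = hc/ΔE = (6.626×10^-34·2.998×10^8)/5.169×10^-20 = 3.84×10^-6 m = 3.84×10^3 nm.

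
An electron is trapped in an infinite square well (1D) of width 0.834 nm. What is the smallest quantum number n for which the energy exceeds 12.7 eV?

n = 5

E_1 = h²/(8m_eL²) = 8.662×10^-20 J = 0.5407 eV.
Need n² > 12.7/0.5407 = 23.49, i.e. n > 4.847.
The smallest integer satisfying this is n = 5.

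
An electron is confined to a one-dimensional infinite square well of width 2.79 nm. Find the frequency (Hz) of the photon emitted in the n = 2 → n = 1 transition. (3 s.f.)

E_1 = h²/(8m_eL²) = 7.740×10^-21 J and ΔE = (2² − 1²)E_1 = 2.322×10^-20 J.
f = ΔE/h = 2.322×10^-20/6.626×10^-34 = 3.50×10^13 Hz.

f = 3.50×10^13 Hz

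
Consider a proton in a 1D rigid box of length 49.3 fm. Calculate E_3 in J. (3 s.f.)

For an infinite well E_n = n²h²/(8m_pL²), so E_1 = h²/(8m_pL²) = (6.626×10^-34)²/(8·1.673×10^-27·(4.93×10^-14 m)²) = 1.350×10^-14 J.
Then E_3 = 3²·E_1 = 9·1.350×10^-14 J = 1.21×10^-13 J.

E_3 = 1.21×10^-13 J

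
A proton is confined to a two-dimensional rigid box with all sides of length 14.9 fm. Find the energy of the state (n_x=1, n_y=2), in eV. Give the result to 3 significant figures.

E = 4.61×10^6 eV

For a 2D rectangular well E = (h²/8m_p)·Σ n_i²/L_i² = (6.626×10^-34)²/(8·1.673×10^-27) · [1²/(14.9 fm)² + 2²/(14.9 fm)²].
Evaluating gives E = 7.388×10^-13 J = 4.61×10^6 eV.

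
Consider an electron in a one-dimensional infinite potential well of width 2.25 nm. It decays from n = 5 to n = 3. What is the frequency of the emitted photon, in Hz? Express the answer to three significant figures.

E_1 = h²/(8m_eL²) = 1.190×10^-20 J and ΔE = (5² − 3²)E_1 = 1.904×10^-19 J.
f = ΔE/h = 1.904×10^-19/6.626×10^-34 = 2.87×10^14 Hz.

f = 2.87×10^14 Hz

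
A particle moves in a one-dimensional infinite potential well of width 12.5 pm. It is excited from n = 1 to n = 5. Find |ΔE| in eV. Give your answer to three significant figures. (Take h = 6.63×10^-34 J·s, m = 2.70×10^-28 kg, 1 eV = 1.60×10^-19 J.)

|ΔE| = 195 eV

E_1 = h²/(8mL²) = 1.302×10^-18 J.
|ΔE| = |1² − 5²|·E_1 = 24·1.302×10^-18 J = 3.125×10^-17 J = 195 eV.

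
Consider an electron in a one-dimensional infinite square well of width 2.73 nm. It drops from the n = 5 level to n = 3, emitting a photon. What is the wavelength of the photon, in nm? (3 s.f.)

E_1 = h²/(8m_eL²) = 8.084×10^-21 J, so ΔE = (5² − 3²)E_1 = 1.293×10^-19 J.
λ = hc/ΔE = (6.626×10^-34·2.998×10^8)/1.293×10^-19 = 1.54×10^-6 m = 1.54×10^3 nm.

λ = 1.54×10^3 nm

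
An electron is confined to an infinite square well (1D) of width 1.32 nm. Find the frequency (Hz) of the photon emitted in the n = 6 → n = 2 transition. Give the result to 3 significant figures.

E_1 = h²/(8m_eL²) = 3.458×10^-20 J and ΔE = (6² − 2²)E_1 = 1.107×10^-18 J.
f = ΔE/h = 1.107×10^-18/6.626×10^-34 = 1.67×10^15 Hz.

f = 1.67×10^15 Hz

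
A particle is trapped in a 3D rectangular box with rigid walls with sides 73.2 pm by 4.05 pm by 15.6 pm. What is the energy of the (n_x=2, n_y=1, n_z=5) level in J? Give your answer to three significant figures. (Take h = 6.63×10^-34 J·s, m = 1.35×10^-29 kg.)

For a 3D rectangular well E = (h²/8m)·Σ n_i²/L_i² = (6.63×10^-34)²/(8·1.35×10^-29) · [2²/(73.2 pm)² + 1²/(4.05 pm)² + 5²/(15.6 pm)²].
Evaluating gives E = 6.69×10^-16 J.

E = 6.69×10^-16 J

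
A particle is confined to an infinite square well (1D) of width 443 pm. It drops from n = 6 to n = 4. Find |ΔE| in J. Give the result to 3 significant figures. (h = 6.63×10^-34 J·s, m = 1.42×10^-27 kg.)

E_1 = h²/(8mL²) = 1.972×10^-22 J.
|ΔE| = |6² − 4²|·E_1 = 20·1.972×10^-22 J = 3.94×10^-21 J.

|ΔE| = 3.94×10^-21 J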